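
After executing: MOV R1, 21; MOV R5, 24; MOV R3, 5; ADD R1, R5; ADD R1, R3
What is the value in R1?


Register state trace:
  MOV R1, 21  → R1 = 21
  MOV R5, 24  → R5 = 24
  MOV R3, 5  → R3 = 5
  ADD R1, R5  → R1 = 21 + 24 = 45
  ADD R1, R3  → R1 = 45 + 5 = 50
Final: R1 = 50

50


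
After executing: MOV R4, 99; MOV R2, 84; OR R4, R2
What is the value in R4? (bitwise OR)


Register state trace:
  MOV R4, 99  → R4 = 99 (0b01100011)
  MOV R2, 84  → R2 = 84 (0b01010100)
  OR R4, R2   → R4 = 99 OR 84 = 119 (0b01110111)
Final: R4 = 119

119


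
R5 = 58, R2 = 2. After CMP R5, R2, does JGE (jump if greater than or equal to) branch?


Trace:
  R5 = 58, R2 = 2
  CMP R5, R2  → compares 58 vs 2
  JGE checks: is 58 greater than or equal to 2?
  58 > 2, so condition is true
Branch taken: Yes

Yes


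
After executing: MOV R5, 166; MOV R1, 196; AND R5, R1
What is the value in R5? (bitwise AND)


Register state trace:
  MOV R5, 166  → R5 = 166 (0b10100110)
  MOV R1, 196  → R1 = 196 (0b11000100)
  AND R5, R1  → R5 = 166 AND 196 = 132 (0b10000100)
Final: R5 = 132

132


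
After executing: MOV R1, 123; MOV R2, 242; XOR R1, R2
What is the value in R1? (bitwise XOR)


Register state trace:
  MOV R1, 123  → R1 = 123 (0b01111011)
  MOV R2, 242  → R2 = 242 (0b11110010)
  XOR R1, R2  → R1 = 123 XOR 242 = 137 (0b10001001)
Final: R1 = 137

137


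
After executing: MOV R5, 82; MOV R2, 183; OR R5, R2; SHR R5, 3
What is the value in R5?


Register state trace:
  MOV R5, 82  → R5 = 82 (0b01010010)
  MOV R2, 183  → R2 = 183 (0b10110111)
  OR R5, R2  → R5 = 82 OR 183 = 247 (0b11110111)
  SHR R5, 3  → R5 = 247 >> 3 = 30
Final: R5 = 30

30


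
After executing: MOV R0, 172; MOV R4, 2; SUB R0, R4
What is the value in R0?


Register state trace:
  MOV R0, 172  → R0 = 172
  MOV R4, 2  → R4 = 2
  SUB R0, R4  → R0 = 172 - 2 = 170
Final: R0 = 170

170


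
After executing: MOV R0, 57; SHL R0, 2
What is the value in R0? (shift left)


Register state trace:
  MOV R0, 57  → R0 = 57
  SHL R0, 2  → R0 = 57 << 2 = 57 * 2^2 = 228
Final: R0 = 228

228


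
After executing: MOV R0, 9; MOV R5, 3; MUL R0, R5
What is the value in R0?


Register state trace:
  MOV R0, 9  → R0 = 9
  MOV R5, 3  → R5 = 3
  MUL R0, R5  → R0 = 9 * 3 = 27
Final: R0 = 27

27


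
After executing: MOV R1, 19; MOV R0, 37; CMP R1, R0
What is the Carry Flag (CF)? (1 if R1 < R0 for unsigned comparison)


Register state trace:
  MOV R1, 19  → R1 = 19
  MOV R0, 37  → R0 = 37
  CMP R1, R0  → unsigned 19 - 37: borrow occurs
  19 < 37, so CF = 1
CF = 1

1


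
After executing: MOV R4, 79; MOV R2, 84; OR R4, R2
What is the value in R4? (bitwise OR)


Register state trace:
  MOV R4, 79  → R4 = 79 (0b01001111)
  MOV R2, 84  → R2 = 84 (0b01010100)
  OR R4, R2   → R4 = 79 OR 84 = 95 (0b01011111)
Final: R4 = 95

95


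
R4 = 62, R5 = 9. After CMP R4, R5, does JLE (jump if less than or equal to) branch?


Trace:
  R4 = 62, R5 = 9
  CMP R4, R5  → compares 62 vs 9
  JLE checks: is 62 less than or equal to 9?
  62 > 9, so condition is false
Branch taken: No

No


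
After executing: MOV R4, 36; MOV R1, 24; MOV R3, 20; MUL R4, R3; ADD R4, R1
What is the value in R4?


Register state trace:
  MOV R4, 36  → R4 = 36
  MOV R1, 24  → R1 = 24
  MOV R3, 20  → R3 = 20
  MUL R4, R3  → R4 = 36 * 20 = 720
  ADD R4, R1  → R4 = 720 + 24 = 744
Final: R4 = 744

744


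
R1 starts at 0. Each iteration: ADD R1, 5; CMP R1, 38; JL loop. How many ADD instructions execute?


Loop trace (R1 starts at 0, target 38, step 5):
  ADD #1: R1 = 0 + 5 = 5  → 5 < 38, loop
  ADD #2: R1 = 5 + 5 = 10  → 10 < 38, loop
  ADD #3: R1 = 10 + 5 = 15  → 15 < 38, loop
  ADD #4: R1 = 15 + 5 = 20  → 20 < 38, loop
  ADD #5: R1 = 20 + 5 = 25  → 25 < 38, loop
  ADD #6: R1 = 25 + 5 = 30  → 30 < 38, loop
  ADD #7: R1 = 30 + 5 = 35  → 35 < 38, loop
  ADD #8: R1 = 35 + 5 = 40  → 40 >= 38, exit
Total ADD instructions: 8

8


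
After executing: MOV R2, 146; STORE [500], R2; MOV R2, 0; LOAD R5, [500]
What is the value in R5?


Register and memory trace:
  MOV R2, 146  → R2 = 146
  STORE [500], R2  → mem[500] = 146
  MOV R2, 0  → R2 = 0
  LOAD R5, [500]  → R5 = mem[500] = 146
Final: R5 = 146

146


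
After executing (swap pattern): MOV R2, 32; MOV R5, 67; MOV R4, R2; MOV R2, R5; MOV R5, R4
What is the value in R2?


Register state trace (swap pattern):
  MOV R2, 32  → R2 = 32
  MOV R5, 67  → R5 = 67
  MOV R4, R2  → R4 = 32  (save R2)
  MOV R2, R5  → R2 = 67  (R2 gets R5's value)
  MOV R5, R4  → R5 = 32  (R5 gets saved value)
Final: R2 = 67

67


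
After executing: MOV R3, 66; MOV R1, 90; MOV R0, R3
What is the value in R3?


Register state trace:
  MOV R3, 66  → R3 = 66
  MOV R1, 90  → R1 = 90
  MOV R0, R3  → R0 = 66
Final: R3 = 66

66


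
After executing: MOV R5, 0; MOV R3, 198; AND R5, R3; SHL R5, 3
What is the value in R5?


Register state trace:
  MOV R5, 0  → R5 = 0 (0b00000000)
  MOV R3, 198  → R3 = 198 (0b11000110)
  AND R5, R3  → R5 = 0 AND 198 = 0 (0b00000000)
  SHL R5, 3  → R5 = 0 << 3 = 0
Final: R5 = 0

0


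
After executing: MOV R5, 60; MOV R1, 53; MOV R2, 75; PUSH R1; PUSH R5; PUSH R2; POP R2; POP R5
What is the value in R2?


Stack trace (top is rightmost):
  MOV R5, 60  → R5 = 60
  MOV R1, 53  → R1 = 53
  MOV R2, 75  → R2 = 75
  PUSH R1  → stack: [53]
  PUSH R5  → stack: [53, 60]
  PUSH R2  → stack: [53, 60, 75]
  POP R2  → R2 = 75, stack: [53, 60]
  POP R5  → R5 = 60, stack: [53]
Final: R2 = 75

75


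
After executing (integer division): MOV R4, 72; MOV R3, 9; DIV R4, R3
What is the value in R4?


Register state trace:
  MOV R4, 72  → R4 = 72
  MOV R3, 9  → R3 = 9
  DIV R4, R3  → R4 = 72 // 9 = 8
Final: R4 = 8

8


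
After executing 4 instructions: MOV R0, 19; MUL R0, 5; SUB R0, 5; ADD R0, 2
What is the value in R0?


Register state trace:
  MOV R0, 19  → R0 = 19
  MUL R0, 5  → R0 = 19 * 5 = 95
  SUB R0, 5  → R0 = 95 - 5 = 90
  ADD R0, 2  → R0 = 90 + 2 = 92
Final: R0 = 92

92


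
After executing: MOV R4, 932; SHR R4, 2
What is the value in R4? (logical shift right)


Register state trace:
  MOV R4, 932  → R4 = 932
  SHR R4, 2  → R4 = 932 >> 2 = 932 // 2^2 = 233
Final: R4 = 233

233


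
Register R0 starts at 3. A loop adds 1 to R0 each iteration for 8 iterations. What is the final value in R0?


Starting value: R0 = 3
  Iter 1: R0 = 3 + 1 = 4
  Iter 2: R0 = 4 + 1 = 5
  Iter 3: R0 = 5 + 1 = 6
  Iter 4: R0 = 6 + 1 = 7
  Iter 5: R0 = 7 + 1 = 8
  Iter 6: R0 = 8 + 1 = 9
  Iter 7: R0 = 9 + 1 = 10
  Iter 8: R0 = 10 + 1 = 11
Final: R0 = 11

11


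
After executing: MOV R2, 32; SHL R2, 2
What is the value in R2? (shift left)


Register state trace:
  MOV R2, 32  → R2 = 32
  SHL R2, 2  → R2 = 32 << 2 = 32 * 2^2 = 128
Final: R2 = 128

128


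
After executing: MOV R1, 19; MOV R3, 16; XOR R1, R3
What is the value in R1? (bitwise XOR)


Register state trace:
  MOV R1, 19  → R1 = 19 (0b00010011)
  MOV R3, 16  → R3 = 16 (0b00010000)
  XOR R1, R3  → R1 = 19 XOR 16 = 3 (0b00000011)
Final: R1 = 3

3


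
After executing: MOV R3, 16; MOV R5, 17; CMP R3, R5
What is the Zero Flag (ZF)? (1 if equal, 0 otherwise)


Register state trace:
  MOV R3, 16  → R3 = 16
  MOV R5, 17  → R5 = 17
  CMP R3, R5  → computes 16 - 17 = -1
  Result is nonzero, so values are not equal
ZF = 0

0


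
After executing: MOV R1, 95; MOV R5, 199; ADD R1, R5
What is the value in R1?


Register state trace:
  MOV R1, 95  → R1 = 95
  MOV R5, 199  → R5 = 199
  ADD R1, R5  → R1 = 95 + 199 = 294
Final: R1 = 294

294


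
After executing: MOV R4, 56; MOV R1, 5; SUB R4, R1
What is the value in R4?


Register state trace:
  MOV R4, 56  → R4 = 56
  MOV R1, 5  → R1 = 5
  SUB R4, R1  → R4 = 56 - 5 = 51
Final: R4 = 51

51


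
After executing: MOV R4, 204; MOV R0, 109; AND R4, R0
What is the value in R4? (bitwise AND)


Register state trace:
  MOV R4, 204  → R4 = 204 (0b11001100)
  MOV R0, 109  → R0 = 109 (0b01101101)
  AND R4, R0  → R4 = 204 AND 109 = 76 (0b01001100)
Final: R4 = 76

76


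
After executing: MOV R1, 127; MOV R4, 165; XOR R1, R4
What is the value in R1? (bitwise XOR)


Register state trace:
  MOV R1, 127  → R1 = 127 (0b01111111)
  MOV R4, 165  → R4 = 165 (0b10100101)
  XOR R1, R4  → R1 = 127 XOR 165 = 218 (0b11011010)
Final: R1 = 218

218


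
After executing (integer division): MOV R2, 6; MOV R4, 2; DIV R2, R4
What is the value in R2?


Register state trace:
  MOV R2, 6  → R2 = 6
  MOV R4, 2  → R4 = 2
  DIV R2, R4  → R2 = 6 // 2 = 3
Final: R2 = 3

3


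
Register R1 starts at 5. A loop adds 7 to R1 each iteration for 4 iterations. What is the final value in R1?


Starting value: R1 = 5
  Iter 1: R1 = 5 + 7 = 12
  Iter 2: R1 = 12 + 7 = 19
  Iter 3: R1 = 19 + 7 = 26
  Iter 4: R1 = 26 + 7 = 33
Final: R1 = 33

33


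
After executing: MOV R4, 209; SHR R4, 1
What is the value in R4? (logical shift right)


Register state trace:
  MOV R4, 209  → R4 = 209
  SHR R4, 1  → R4 = 209 >> 1 = 209 // 2^1 = 104
Final: R4 = 104

104


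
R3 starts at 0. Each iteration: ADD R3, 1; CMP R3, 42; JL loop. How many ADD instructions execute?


Loop trace (R3 starts at 0, target 42, step 1):
  ADD #1: R3 = 0 + 1 = 1  → 1 < 42, loop
  ADD #2: R3 = 1 + 1 = 2  → 2 < 42, loop
  ADD #3: R3 = 2 + 1 = 3  → 3 < 42, loop
  ADD #4: R3 = 3 + 1 = 4  → 4 < 42, loop
  ADD #5: R3 = 4 + 1 = 5  → 5 < 42, loop
  ADD #6: R3 = 5 + 1 = 6  → 6 < 42, loop
  ADD #7: R3 = 6 + 1 = 7  → 7 < 42, loop
  ADD #8: R3 = 7 + 1 = 8  → 8 < 42, loop
  ADD #9: R3 = 8 + 1 = 9  → 9 < 42, loop
  ADD #10: R3 = 9 + 1 = 10  → 10 < 42, loop
  ADD #11: R3 = 10 + 1 = 11  → 11 < 42, loop
  ADD #12: R3 = 11 + 1 = 12  → 12 < 42, loop
  ADD #13: R3 = 12 + 1 = 13  → 13 < 42, loop
  ADD #14: R3 = 13 + 1 = 14  → 14 < 42, loop
  ADD #15: R3 = 14 + 1 = 15  → 15 < 42, loop
  ADD #16: R3 = 15 + 1 = 16  → 16 < 42, loop
  ADD #17: R3 = 16 + 1 = 17  → 17 < 42, loop
  ADD #18: R3 = 17 + 1 = 18  → 18 < 42, loop
  ADD #19: R3 = 18 + 1 = 19  → 19 < 42, loop
  ADD #20: R3 = 19 + 1 = 20  → 20 < 42, loop
  ADD #21: R3 = 20 + 1 = 21  → 21 < 42, loop
  ADD #22: R3 = 21 + 1 = 22  → 22 < 42, loop
  ADD #23: R3 = 22 + 1 = 23  → 23 < 42, loop
  ADD #24: R3 = 23 + 1 = 24  → 24 < 42, loop
  ADD #25: R3 = 24 + 1 = 25  → 25 < 42, loop
  ADD #26: R3 = 25 + 1 = 26  → 26 < 42, loop
  ADD #27: R3 = 26 + 1 = 27  → 27 < 42, loop
  ADD #28: R3 = 27 + 1 = 28  → 28 < 42, loop
  ADD #29: R3 = 28 + 1 = 29  → 29 < 42, loop
  ADD #30: R3 = 29 + 1 = 30  → 30 < 42, loop
  ADD #31: R3 = 30 + 1 = 31  → 31 < 42, loop
  ADD #32: R3 = 31 + 1 = 32  → 32 < 42, loop
  ADD #33: R3 = 32 + 1 = 33  → 33 < 42, loop
  ADD #34: R3 = 33 + 1 = 34  → 34 < 42, loop
  ADD #35: R3 = 34 + 1 = 35  → 35 < 42, loop
  ADD #36: R3 = 35 + 1 = 36  → 36 < 42, loop
  ADD #37: R3 = 36 + 1 = 37  → 37 < 42, loop
  ADD #38: R3 = 37 + 1 = 38  → 38 < 42, loop
  ADD #39: R3 = 38 + 1 = 39  → 39 < 42, loop
  ADD #40: R3 = 39 + 1 = 40  → 40 < 42, loop
  ADD #41: R3 = 40 + 1 = 41  → 41 < 42, loop
  ADD #42: R3 = 41 + 1 = 42  → 42 >= 42, exit
Total ADD instructions: 42

42


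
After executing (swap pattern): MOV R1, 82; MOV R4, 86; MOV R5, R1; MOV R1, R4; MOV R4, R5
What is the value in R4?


Register state trace (swap pattern):
  MOV R1, 82  → R1 = 82
  MOV R4, 86  → R4 = 86
  MOV R5, R1  → R5 = 82  (save R1)
  MOV R1, R4  → R1 = 86  (R1 gets R4's value)
  MOV R4, R5  → R4 = 82  (R4 gets saved value)
Final: R4 = 82

82


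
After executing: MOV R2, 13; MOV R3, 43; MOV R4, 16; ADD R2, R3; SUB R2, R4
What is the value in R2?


Register state trace:
  MOV R2, 13  → R2 = 13
  MOV R3, 43  → R3 = 43
  MOV R4, 16  → R4 = 16
  ADD R2, R3  → R2 = 13 + 43 = 56
  SUB R2, R4  → R2 = 56 - 16 = 40
Final: R2 = 40

40


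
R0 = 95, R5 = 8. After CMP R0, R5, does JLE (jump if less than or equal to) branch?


Trace:
  R0 = 95, R5 = 8
  CMP R0, R5  → compares 95 vs 8
  JLE checks: is 95 less than or equal to 8?
  95 > 8, so condition is false
Branch taken: No

No


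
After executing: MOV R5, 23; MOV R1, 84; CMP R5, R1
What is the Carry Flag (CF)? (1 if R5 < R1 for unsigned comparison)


Register state trace:
  MOV R5, 23  → R5 = 23
  MOV R1, 84  → R1 = 84
  CMP R5, R1  → unsigned 23 - 84: borrow occurs
  23 < 84, so CF = 1
CF = 1

1


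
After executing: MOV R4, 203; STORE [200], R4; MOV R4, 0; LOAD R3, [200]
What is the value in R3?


Register and memory trace:
  MOV R4, 203  → R4 = 203
  STORE [200], R4  → mem[200] = 203
  MOV R4, 0  → R4 = 0
  LOAD R3, [200]  → R3 = mem[200] = 203
Final: R3 = 203

203


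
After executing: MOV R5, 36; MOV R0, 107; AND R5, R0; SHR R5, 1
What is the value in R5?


Register state trace:
  MOV R5, 36  → R5 = 36 (0b00100100)
  MOV R0, 107  → R0 = 107 (0b01101011)
  AND R5, R0  → R5 = 36 AND 107 = 32 (0b00100000)
  SHR R5, 1  → R5 = 32 >> 1 = 16
Final: R5 = 16

16


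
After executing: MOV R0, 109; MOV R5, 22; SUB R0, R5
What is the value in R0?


Register state trace:
  MOV R0, 109  → R0 = 109
  MOV R5, 22  → R5 = 22
  SUB R0, R5  → R0 = 109 - 22 = 87
Final: R0 = 87

87


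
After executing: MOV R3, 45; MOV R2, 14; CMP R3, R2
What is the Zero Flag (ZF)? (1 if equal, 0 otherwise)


Register state trace:
  MOV R3, 45  → R3 = 45
  MOV R2, 14  → R2 = 14
  CMP R3, R2  → computes 45 - 14 = 31
  Result is nonzero, so values are not equal
ZF = 0

0


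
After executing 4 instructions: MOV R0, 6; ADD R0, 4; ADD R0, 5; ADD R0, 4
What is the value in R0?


Register state trace:
  MOV R0, 6  → R0 = 6
  ADD R0, 4  → R0 = 6 + 4 = 10
  ADD R0, 5  → R0 = 10 + 5 = 15
  ADD R0, 4  → R0 = 15 + 4 = 19
Final: R0 = 19

19


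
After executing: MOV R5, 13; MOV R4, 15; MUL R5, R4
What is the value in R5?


Register state trace:
  MOV R5, 13  → R5 = 13
  MOV R4, 15  → R4 = 15
  MUL R5, R4  → R5 = 13 * 15 = 195
Final: R5 = 195

195


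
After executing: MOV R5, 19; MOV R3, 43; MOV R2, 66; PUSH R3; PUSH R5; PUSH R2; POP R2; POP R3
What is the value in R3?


Stack trace (top is rightmost):
  MOV R5, 19  → R5 = 19
  MOV R3, 43  → R3 = 43
  MOV R2, 66  → R2 = 66
  PUSH R3  → stack: [43]
  PUSH R5  → stack: [43, 19]
  PUSH R2  → stack: [43, 19, 66]
  POP R2  → R2 = 66, stack: [43, 19]
  POP R3  → R3 = 19, stack: [43]
Final: R3 = 19

19


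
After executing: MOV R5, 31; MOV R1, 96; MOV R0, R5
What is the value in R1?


Register state trace:
  MOV R5, 31  → R5 = 31
  MOV R1, 96  → R1 = 96
  MOV R0, R5  → R0 = 31
Final: R1 = 96

96


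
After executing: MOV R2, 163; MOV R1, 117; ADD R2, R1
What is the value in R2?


Register state trace:
  MOV R2, 163  → R2 = 163
  MOV R1, 117  → R1 = 117
  ADD R2, R1  → R2 = 163 + 117 = 280
Final: R2 = 280

280


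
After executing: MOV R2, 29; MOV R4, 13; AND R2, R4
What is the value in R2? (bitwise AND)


Register state trace:
  MOV R2, 29  → R2 = 29 (0b00011101)
  MOV R4, 13  → R4 = 13 (0b00001101)
  AND R2, R4  → R2 = 29 AND 13 = 13 (0b00001101)
Final: R2 = 13

13


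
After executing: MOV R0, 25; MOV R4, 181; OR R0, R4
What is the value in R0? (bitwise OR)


Register state trace:
  MOV R0, 25  → R0 = 25 (0b00011001)
  MOV R4, 181  → R4 = 181 (0b10110101)
  OR R0, R4   → R0 = 25 OR 181 = 189 (0b10111101)
Final: R0 = 189

189


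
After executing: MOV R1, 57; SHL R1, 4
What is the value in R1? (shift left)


Register state trace:
  MOV R1, 57  → R1 = 57
  SHL R1, 4  → R1 = 57 << 4 = 57 * 2^4 = 912
Final: R1 = 912

912


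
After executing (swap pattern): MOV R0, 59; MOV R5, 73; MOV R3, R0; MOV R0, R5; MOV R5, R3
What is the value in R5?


Register state trace (swap pattern):
  MOV R0, 59  → R0 = 59
  MOV R5, 73  → R5 = 73
  MOV R3, R0  → R3 = 59  (save R0)
  MOV R0, R5  → R0 = 73  (R0 gets R5's value)
  MOV R5, R3  → R5 = 59  (R5 gets saved value)
Final: R5 = 59

59


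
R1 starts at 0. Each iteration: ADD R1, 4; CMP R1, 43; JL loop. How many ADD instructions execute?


Loop trace (R1 starts at 0, target 43, step 4):
  ADD #1: R1 = 0 + 4 = 4  → 4 < 43, loop
  ADD #2: R1 = 4 + 4 = 8  → 8 < 43, loop
  ADD #3: R1 = 8 + 4 = 12  → 12 < 43, loop
  ADD #4: R1 = 12 + 4 = 16  → 16 < 43, loop
  ADD #5: R1 = 16 + 4 = 20  → 20 < 43, loop
  ADD #6: R1 = 20 + 4 = 24  → 24 < 43, loop
  ADD #7: R1 = 24 + 4 = 28  → 28 < 43, loop
  ADD #8: R1 = 28 + 4 = 32  → 32 < 43, loop
  ADD #9: R1 = 32 + 4 = 36  → 36 < 43, loop
  ADD #10: R1 = 36 + 4 = 40  → 40 < 43, loop
  ADD #11: R1 = 40 + 4 = 44  → 44 >= 43, exit
Total ADD instructions: 11

11


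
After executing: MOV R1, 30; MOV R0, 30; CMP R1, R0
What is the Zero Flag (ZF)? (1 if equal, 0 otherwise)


Register state trace:
  MOV R1, 30  → R1 = 30
  MOV R0, 30  → R0 = 30
  CMP R1, R0  → computes 30 - 30 = 0
  Result is zero, so values are equal
ZF = 1

1


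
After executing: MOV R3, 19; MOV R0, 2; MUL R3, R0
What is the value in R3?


Register state trace:
  MOV R3, 19  → R3 = 19
  MOV R0, 2  → R0 = 2
  MUL R3, R0  → R3 = 19 * 2 = 38
Final: R3 = 38

38


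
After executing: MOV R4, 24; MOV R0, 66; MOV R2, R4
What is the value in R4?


Register state trace:
  MOV R4, 24  → R4 = 24
  MOV R0, 66  → R0 = 66
  MOV R2, R4  → R2 = 24
Final: R4 = 24

24


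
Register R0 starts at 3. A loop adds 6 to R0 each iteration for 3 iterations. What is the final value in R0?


Starting value: R0 = 3
  Iter 1: R0 = 3 + 6 = 9
  Iter 2: R0 = 9 + 6 = 15
  Iter 3: R0 = 15 + 6 = 21
Final: R0 = 21

21


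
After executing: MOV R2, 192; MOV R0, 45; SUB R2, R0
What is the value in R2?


Register state trace:
  MOV R2, 192  → R2 = 192
  MOV R0, 45  → R0 = 45
  SUB R2, R0  → R2 = 192 - 45 = 147
Final: R2 = 147

147


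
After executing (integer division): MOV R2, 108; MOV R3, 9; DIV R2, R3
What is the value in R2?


Register state trace:
  MOV R2, 108  → R2 = 108
  MOV R3, 9  → R3 = 9
  DIV R2, R3  → R2 = 108 // 9 = 12
Final: R2 = 12

12


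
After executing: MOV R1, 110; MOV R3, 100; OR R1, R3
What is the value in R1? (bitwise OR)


Register state trace:
  MOV R1, 110  → R1 = 110 (0b01101110)
  MOV R3, 100  → R3 = 100 (0b01100100)
  OR R1, R3   → R1 = 110 OR 100 = 110 (0b01101110)
Final: R1 = 110

110


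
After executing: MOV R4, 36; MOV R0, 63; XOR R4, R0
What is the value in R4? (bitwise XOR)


Register state trace:
  MOV R4, 36  → R4 = 36 (0b00100100)
  MOV R0, 63  → R0 = 63 (0b00111111)
  XOR R4, R0  → R4 = 36 XOR 63 = 27 (0b00011011)
Final: R4 = 27

27


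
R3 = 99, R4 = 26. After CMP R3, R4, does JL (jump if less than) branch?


Trace:
  R3 = 99, R4 = 26
  CMP R3, R4  → compares 99 vs 26
  JL checks: is 99 less than 26?
  99 > 26, so condition is false
Branch taken: No

No


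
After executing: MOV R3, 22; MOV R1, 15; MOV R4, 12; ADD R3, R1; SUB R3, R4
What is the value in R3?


Register state trace:
  MOV R3, 22  → R3 = 22
  MOV R1, 15  → R1 = 15
  MOV R4, 12  → R4 = 12
  ADD R3, R1  → R3 = 22 + 15 = 37
  SUB R3, R4  → R3 = 37 - 12 = 25
Final: R3 = 25

25


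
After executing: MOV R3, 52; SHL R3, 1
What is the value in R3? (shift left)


Register state trace:
  MOV R3, 52  → R3 = 52
  SHL R3, 1  → R3 = 52 << 1 = 52 * 2^1 = 104
Final: R3 = 104

104


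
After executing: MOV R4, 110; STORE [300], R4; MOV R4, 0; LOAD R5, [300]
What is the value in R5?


Register and memory trace:
  MOV R4, 110  → R4 = 110
  STORE [300], R4  → mem[300] = 110
  MOV R4, 0  → R4 = 0
  LOAD R5, [300]  → R5 = mem[300] = 110
Final: R5 = 110

110


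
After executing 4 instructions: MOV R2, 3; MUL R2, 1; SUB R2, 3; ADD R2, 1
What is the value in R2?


Register state trace:
  MOV R2, 3  → R2 = 3
  MUL R2, 1  → R2 = 3 * 1 = 3
  SUB R2, 3  → R2 = 3 - 3 = 0
  ADD R2, 1  → R2 = 0 + 1 = 1
Final: R2 = 1

1


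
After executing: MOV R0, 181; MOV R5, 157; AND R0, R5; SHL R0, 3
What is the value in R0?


Register state trace:
  MOV R0, 181  → R0 = 181 (0b10110101)
  MOV R5, 157  → R5 = 157 (0b10011101)
  AND R0, R5  → R0 = 181 AND 157 = 149 (0b10010101)
  SHL R0, 3  → R0 = 149 << 3 = 1192
Final: R0 = 1192

1192


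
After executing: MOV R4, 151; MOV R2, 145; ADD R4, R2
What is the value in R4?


Register state trace:
  MOV R4, 151  → R4 = 151
  MOV R2, 145  → R2 = 145
  ADD R4, R2  → R4 = 151 + 145 = 296
Final: R4 = 296

296


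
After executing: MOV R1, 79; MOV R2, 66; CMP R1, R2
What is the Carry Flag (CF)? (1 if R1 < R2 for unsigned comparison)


Register state trace:
  MOV R1, 79  → R1 = 79
  MOV R2, 66  → R2 = 66
  CMP R1, R2  → unsigned 79 - 66: no borrow
  79 >= 66, so CF = 0
CF = 0

0


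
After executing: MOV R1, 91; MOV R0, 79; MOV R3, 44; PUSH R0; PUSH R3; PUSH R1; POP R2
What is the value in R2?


Stack trace (top is rightmost):
  MOV R1, 91  → R1 = 91
  MOV R0, 79  → R0 = 79
  MOV R3, 44  → R3 = 44
  PUSH R0  → stack: [79]
  PUSH R3  → stack: [79, 44]
  PUSH R1  → stack: [79, 44, 91]
  POP R2  → R2 = 91, stack: [79, 44]
Final: R2 = 91

91


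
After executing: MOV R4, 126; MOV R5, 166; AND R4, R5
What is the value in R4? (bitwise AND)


Register state trace:
  MOV R4, 126  → R4 = 126 (0b01111110)
  MOV R5, 166  → R5 = 166 (0b10100110)
  AND R4, R5  → R4 = 126 AND 166 = 38 (0b00100110)
Final: R4 = 38

38


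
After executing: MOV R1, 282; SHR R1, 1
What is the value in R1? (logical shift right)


Register state trace:
  MOV R1, 282  → R1 = 282
  SHR R1, 1  → R1 = 282 >> 1 = 282 // 2^1 = 141
Final: R1 = 141

141


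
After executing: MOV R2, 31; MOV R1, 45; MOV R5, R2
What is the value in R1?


Register state trace:
  MOV R2, 31  → R2 = 31
  MOV R1, 45  → R1 = 45
  MOV R5, R2  → R5 = 31
Final: R1 = 45

45


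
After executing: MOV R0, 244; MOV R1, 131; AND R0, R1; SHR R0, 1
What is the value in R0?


Register state trace:
  MOV R0, 244  → R0 = 244 (0b11110100)
  MOV R1, 131  → R1 = 131 (0b10000011)
  AND R0, R1  → R0 = 244 AND 131 = 128 (0b10000000)
  SHR R0, 1  → R0 = 128 >> 1 = 64
Final: R0 = 64

64


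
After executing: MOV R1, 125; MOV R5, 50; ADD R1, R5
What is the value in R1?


Register state trace:
  MOV R1, 125  → R1 = 125
  MOV R5, 50  → R5 = 50
  ADD R1, R5  → R1 = 125 + 50 = 175
Final: R1 = 175

175


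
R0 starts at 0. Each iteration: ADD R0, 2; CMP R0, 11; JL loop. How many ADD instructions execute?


Loop trace (R0 starts at 0, target 11, step 2):
  ADD #1: R0 = 0 + 2 = 2  → 2 < 11, loop
  ADD #2: R0 = 2 + 2 = 4  → 4 < 11, loop
  ADD #3: R0 = 4 + 2 = 6  → 6 < 11, loop
  ADD #4: R0 = 6 + 2 = 8  → 8 < 11, loop
  ADD #5: R0 = 8 + 2 = 10  → 10 < 11, loop
  ADD #6: R0 = 10 + 2 = 12  → 12 >= 11, exit
Total ADD instructions: 6

6


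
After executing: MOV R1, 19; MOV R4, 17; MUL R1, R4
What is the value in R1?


Register state trace:
  MOV R1, 19  → R1 = 19
  MOV R4, 17  → R4 = 17
  MUL R1, R4  → R1 = 19 * 17 = 323
Final: R1 = 323

323


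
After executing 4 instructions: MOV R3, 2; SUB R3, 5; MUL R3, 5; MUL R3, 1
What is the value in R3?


Register state trace:
  MOV R3, 2  → R3 = 2
  SUB R3, 5  → R3 = 2 - 5 = -3
  MUL R3, 5  → R3 = -3 * 5 = -15
  MUL R3, 1  → R3 = -15 * 1 = -15
Final: R3 = -15

-15


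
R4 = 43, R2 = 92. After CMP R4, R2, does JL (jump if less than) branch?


Trace:
  R4 = 43, R2 = 92
  CMP R4, R2  → compares 43 vs 92
  JL checks: is 43 less than 92?
  43 < 92, so condition is true
Branch taken: Yes

Yes


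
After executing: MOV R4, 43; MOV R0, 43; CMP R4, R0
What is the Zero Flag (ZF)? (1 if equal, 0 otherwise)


Register state trace:
  MOV R4, 43  → R4 = 43
  MOV R0, 43  → R0 = 43
  CMP R4, R0  → computes 43 - 43 = 0
  Result is zero, so values are equal
ZF = 1

1


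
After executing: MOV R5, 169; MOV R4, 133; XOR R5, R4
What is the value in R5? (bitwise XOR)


Register state trace:
  MOV R5, 169  → R5 = 169 (0b10101001)
  MOV R4, 133  → R4 = 133 (0b10000101)
  XOR R5, R4  → R5 = 169 XOR 133 = 44 (0b00101100)
Final: R5 = 44

44


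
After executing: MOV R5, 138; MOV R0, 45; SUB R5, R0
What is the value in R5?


Register state trace:
  MOV R5, 138  → R5 = 138
  MOV R0, 45  → R0 = 45
  SUB R5, R0  → R5 = 138 - 45 = 93
Final: R5 = 93

93


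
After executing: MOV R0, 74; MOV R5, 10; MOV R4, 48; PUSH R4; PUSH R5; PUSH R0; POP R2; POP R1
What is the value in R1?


Stack trace (top is rightmost):
  MOV R0, 74  → R0 = 74
  MOV R5, 10  → R5 = 10
  MOV R4, 48  → R4 = 48
  PUSH R4  → stack: [48]
  PUSH R5  → stack: [48, 10]
  PUSH R0  → stack: [48, 10, 74]
  POP R2  → R2 = 74, stack: [48, 10]
  POP R1  → R1 = 10, stack: [48]
Final: R1 = 10

10


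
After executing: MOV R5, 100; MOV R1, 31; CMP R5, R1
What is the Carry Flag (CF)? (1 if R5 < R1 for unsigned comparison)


Register state trace:
  MOV R5, 100  → R5 = 100
  MOV R1, 31  → R1 = 31
  CMP R5, R1  → unsigned 100 - 31: no borrow
  100 >= 31, so CF = 0
CF = 0

0


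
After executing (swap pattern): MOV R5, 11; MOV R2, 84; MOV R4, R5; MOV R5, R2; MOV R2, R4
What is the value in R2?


Register state trace (swap pattern):
  MOV R5, 11  → R5 = 11
  MOV R2, 84  → R2 = 84
  MOV R4, R5  → R4 = 11  (save R5)
  MOV R5, R2  → R5 = 84  (R5 gets R2's value)
  MOV R2, R4  → R2 = 11  (R2 gets saved value)
Final: R2 = 11

11


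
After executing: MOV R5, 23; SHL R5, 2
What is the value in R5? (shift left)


Register state trace:
  MOV R5, 23  → R5 = 23
  SHL R5, 2  → R5 = 23 << 2 = 23 * 2^2 = 92
Final: R5 = 92

92


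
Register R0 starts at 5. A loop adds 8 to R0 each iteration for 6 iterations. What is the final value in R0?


Starting value: R0 = 5
  Iter 1: R0 = 5 + 8 = 13
  Iter 2: R0 = 13 + 8 = 21
  Iter 3: R0 = 21 + 8 = 29
  Iter 4: R0 = 29 + 8 = 37
  Iter 5: R0 = 37 + 8 = 45
  Iter 6: R0 = 45 + 8 = 53
Final: R0 = 53

53


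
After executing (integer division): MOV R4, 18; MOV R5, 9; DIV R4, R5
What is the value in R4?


Register state trace:
  MOV R4, 18  → R4 = 18
  MOV R5, 9  → R5 = 9
  DIV R4, R5  → R4 = 18 // 9 = 2
Final: R4 = 2

2


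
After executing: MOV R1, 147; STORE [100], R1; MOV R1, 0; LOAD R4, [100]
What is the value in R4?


Register and memory trace:
  MOV R1, 147  → R1 = 147
  STORE [100], R1  → mem[100] = 147
  MOV R1, 0  → R1 = 0
  LOAD R4, [100]  → R4 = mem[100] = 147
Final: R4 = 147

147


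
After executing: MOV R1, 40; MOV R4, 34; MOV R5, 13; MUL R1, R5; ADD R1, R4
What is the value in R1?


Register state trace:
  MOV R1, 40  → R1 = 40
  MOV R4, 34  → R4 = 34
  MOV R5, 13  → R5 = 13
  MUL R1, R5  → R1 = 40 * 13 = 520
  ADD R1, R4  → R1 = 520 + 34 = 554
Final: R1 = 554

554


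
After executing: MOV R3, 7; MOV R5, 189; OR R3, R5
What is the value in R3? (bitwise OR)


Register state trace:
  MOV R3, 7  → R3 = 7 (0b00000111)
  MOV R5, 189  → R5 = 189 (0b10111101)
  OR R3, R5   → R3 = 7 OR 189 = 191 (0b10111111)
Final: R3 = 191

191


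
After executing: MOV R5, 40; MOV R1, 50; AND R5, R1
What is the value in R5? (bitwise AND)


Register state trace:
  MOV R5, 40  → R5 = 40 (0b00101000)
  MOV R1, 50  → R1 = 50 (0b00110010)
  AND R5, R1  → R5 = 40 AND 50 = 32 (0b00100000)
Final: R5 = 32

32


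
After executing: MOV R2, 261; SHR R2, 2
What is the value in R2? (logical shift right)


Register state trace:
  MOV R2, 261  → R2 = 261
  SHR R2, 2  → R2 = 261 >> 2 = 261 // 2^2 = 65
Final: R2 = 65

65


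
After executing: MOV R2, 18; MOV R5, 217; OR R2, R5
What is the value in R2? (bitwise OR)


Register state trace:
  MOV R2, 18  → R2 = 18 (0b00010010)
  MOV R5, 217  → R5 = 217 (0b11011001)
  OR R2, R5   → R2 = 18 OR 217 = 219 (0b11011011)
Final: R2 = 219

219


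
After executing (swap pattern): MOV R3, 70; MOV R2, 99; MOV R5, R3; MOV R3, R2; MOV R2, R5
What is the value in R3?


Register state trace (swap pattern):
  MOV R3, 70  → R3 = 70
  MOV R2, 99  → R2 = 99
  MOV R5, R3  → R5 = 70  (save R3)
  MOV R3, R2  → R3 = 99  (R3 gets R2's value)
  MOV R2, R5  → R2 = 70  (R2 gets saved value)
Final: R3 = 99

99


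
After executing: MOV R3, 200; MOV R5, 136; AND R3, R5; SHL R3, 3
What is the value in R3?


Register state trace:
  MOV R3, 200  → R3 = 200 (0b11001000)
  MOV R5, 136  → R5 = 136 (0b10001000)
  AND R3, R5  → R3 = 200 AND 136 = 136 (0b10001000)
  SHL R3, 3  → R3 = 136 << 3 = 1088
Final: R3 = 1088

1088


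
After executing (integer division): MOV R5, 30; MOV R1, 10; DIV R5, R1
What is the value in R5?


Register state trace:
  MOV R5, 30  → R5 = 30
  MOV R1, 10  → R1 = 10
  DIV R5, R1  → R5 = 30 // 10 = 3
Final: R5 = 3

3


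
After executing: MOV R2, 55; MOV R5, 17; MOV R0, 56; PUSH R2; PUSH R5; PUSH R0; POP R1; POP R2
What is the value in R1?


Stack trace (top is rightmost):
  MOV R2, 55  → R2 = 55
  MOV R5, 17  → R5 = 17
  MOV R0, 56  → R0 = 56
  PUSH R2  → stack: [55]
  PUSH R5  → stack: [55, 17]
  PUSH R0  → stack: [55, 17, 56]
  POP R1  → R1 = 56, stack: [55, 17]
  POP R2  → R2 = 17, stack: [55]
Final: R1 = 56

56


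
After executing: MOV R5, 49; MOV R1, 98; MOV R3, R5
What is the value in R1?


Register state trace:
  MOV R5, 49  → R5 = 49
  MOV R1, 98  → R1 = 98
  MOV R3, R5  → R3 = 49
Final: R1 = 98

98


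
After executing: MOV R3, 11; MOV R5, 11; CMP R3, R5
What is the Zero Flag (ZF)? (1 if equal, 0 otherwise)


Register state trace:
  MOV R3, 11  → R3 = 11
  MOV R5, 11  → R5 = 11
  CMP R3, R5  → computes 11 - 11 = 0
  Result is zero, so values are equal
ZF = 1

1


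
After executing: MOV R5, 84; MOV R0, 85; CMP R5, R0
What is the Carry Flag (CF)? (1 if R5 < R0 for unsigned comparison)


Register state trace:
  MOV R5, 84  → R5 = 84
  MOV R0, 85  → R0 = 85
  CMP R5, R0  → unsigned 84 - 85: borrow occurs
  84 < 85, so CF = 1
CF = 1

1


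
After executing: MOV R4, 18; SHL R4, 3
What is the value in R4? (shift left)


Register state trace:
  MOV R4, 18  → R4 = 18
  SHL R4, 3  → R4 = 18 << 3 = 18 * 2^3 = 144
Final: R4 = 144

144


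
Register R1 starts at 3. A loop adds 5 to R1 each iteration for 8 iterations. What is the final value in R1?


Starting value: R1 = 3
  Iter 1: R1 = 3 + 5 = 8
  Iter 2: R1 = 8 + 5 = 13
  Iter 3: R1 = 13 + 5 = 18
  Iter 4: R1 = 18 + 5 = 23
  Iter 5: R1 = 23 + 5 = 28
  Iter 6: R1 = 28 + 5 = 33
  Iter 7: R1 = 33 + 5 = 38
  Iter 8: R1 = 38 + 5 = 43
Final: R1 = 43

43


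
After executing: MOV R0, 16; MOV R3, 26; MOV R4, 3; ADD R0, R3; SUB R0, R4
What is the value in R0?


Register state trace:
  MOV R0, 16  → R0 = 16
  MOV R3, 26  → R3 = 26
  MOV R4, 3  → R4 = 3
  ADD R0, R3  → R0 = 16 + 26 = 42
  SUB R0, R4  → R0 = 42 - 3 = 39
Final: R0 = 39

39


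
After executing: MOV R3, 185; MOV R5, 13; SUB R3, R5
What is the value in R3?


Register state trace:
  MOV R3, 185  → R3 = 185
  MOV R5, 13  → R5 = 13
  SUB R3, R5  → R3 = 185 - 13 = 172
Final: R3 = 172

172


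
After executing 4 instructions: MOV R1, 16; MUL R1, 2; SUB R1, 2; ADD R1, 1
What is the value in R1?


Register state trace:
  MOV R1, 16  → R1 = 16
  MUL R1, 2  → R1 = 16 * 2 = 32
  SUB R1, 2  → R1 = 32 - 2 = 30
  ADD R1, 1  → R1 = 30 + 1 = 31
Final: R1 = 31

31


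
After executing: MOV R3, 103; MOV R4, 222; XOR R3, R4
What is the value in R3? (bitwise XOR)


Register state trace:
  MOV R3, 103  → R3 = 103 (0b01100111)
  MOV R4, 222  → R4 = 222 (0b11011110)
  XOR R3, R4  → R3 = 103 XOR 222 = 185 (0b10111001)
Final: R3 = 185

185


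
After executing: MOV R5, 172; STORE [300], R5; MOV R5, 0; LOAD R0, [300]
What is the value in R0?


Register and memory trace:
  MOV R5, 172  → R5 = 172
  STORE [300], R5  → mem[300] = 172
  MOV R5, 0  → R5 = 0
  LOAD R0, [300]  → R0 = mem[300] = 172
Final: R0 = 172

172


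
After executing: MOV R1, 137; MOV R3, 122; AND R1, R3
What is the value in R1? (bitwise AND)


Register state trace:
  MOV R1, 137  → R1 = 137 (0b10001001)
  MOV R3, 122  → R3 = 122 (0b01111010)
  AND R1, R3  → R1 = 137 AND 122 = 8 (0b00001000)
Final: R1 = 8

8


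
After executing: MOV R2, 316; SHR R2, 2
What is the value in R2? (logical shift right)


Register state trace:
  MOV R2, 316  → R2 = 316
  SHR R2, 2  → R2 = 316 >> 2 = 316 // 2^2 = 79
Final: R2 = 79

79


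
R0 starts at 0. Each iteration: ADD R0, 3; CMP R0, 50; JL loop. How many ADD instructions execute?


Loop trace (R0 starts at 0, target 50, step 3):
  ADD #1: R0 = 0 + 3 = 3  → 3 < 50, loop
  ADD #2: R0 = 3 + 3 = 6  → 6 < 50, loop
  ADD #3: R0 = 6 + 3 = 9  → 9 < 50, loop
  ADD #4: R0 = 9 + 3 = 12  → 12 < 50, loop
  ADD #5: R0 = 12 + 3 = 15  → 15 < 50, loop
  ADD #6: R0 = 15 + 3 = 18  → 18 < 50, loop
  ADD #7: R0 = 18 + 3 = 21  → 21 < 50, loop
  ADD #8: R0 = 21 + 3 = 24  → 24 < 50, loop
  ADD #9: R0 = 24 + 3 = 27  → 27 < 50, loop
  ADD #10: R0 = 27 + 3 = 30  → 30 < 50, loop
  ADD #11: R0 = 30 + 3 = 33  → 33 < 50, loop
  ADD #12: R0 = 33 + 3 = 36  → 36 < 50, loop
  ADD #13: R0 = 36 + 3 = 39  → 39 < 50, loop
  ADD #14: R0 = 39 + 3 = 42  → 42 < 50, loop
  ADD #15: R0 = 42 + 3 = 45  → 45 < 50, loop
  ADD #16: R0 = 45 + 3 = 48  → 48 < 50, loop
  ADD #17: R0 = 48 + 3 = 51  → 51 >= 50, exit
Total ADD instructions: 17

17


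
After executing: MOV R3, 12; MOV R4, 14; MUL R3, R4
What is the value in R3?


Register state trace:
  MOV R3, 12  → R3 = 12
  MOV R4, 14  → R4 = 14
  MUL R3, R4  → R3 = 12 * 14 = 168
Final: R3 = 168

168


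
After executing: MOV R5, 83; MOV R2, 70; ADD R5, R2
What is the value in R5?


Register state trace:
  MOV R5, 83  → R5 = 83
  MOV R2, 70  → R2 = 70
  ADD R5, R2  → R5 = 83 + 70 = 153
Final: R5 = 153

153


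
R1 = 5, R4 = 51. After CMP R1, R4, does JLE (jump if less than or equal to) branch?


Trace:
  R1 = 5, R4 = 51
  CMP R1, R4  → compares 5 vs 51
  JLE checks: is 5 less than or equal to 51?
  5 < 51, so condition is true
Branch taken: Yes

Yes


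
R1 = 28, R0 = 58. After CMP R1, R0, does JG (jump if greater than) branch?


Trace:
  R1 = 28, R0 = 58
  CMP R1, R0  → compares 28 vs 58
  JG checks: is 28 greater than 58?
  28 < 58, so condition is false
Branch taken: No

No


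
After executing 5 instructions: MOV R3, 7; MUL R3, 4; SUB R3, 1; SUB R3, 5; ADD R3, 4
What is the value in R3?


Register state trace:
  MOV R3, 7  → R3 = 7
  MUL R3, 4  → R3 = 7 * 4 = 28
  SUB R3, 1  → R3 = 28 - 1 = 27
  SUB R3, 5  → R3 = 27 - 5 = 22
  ADD R3, 4  → R3 = 22 + 4 = 26
Final: R3 = 26

26


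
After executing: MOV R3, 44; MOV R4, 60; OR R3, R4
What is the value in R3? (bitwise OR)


Register state trace:
  MOV R3, 44  → R3 = 44 (0b00101100)
  MOV R4, 60  → R4 = 60 (0b00111100)
  OR R3, R4   → R3 = 44 OR 60 = 60 (0b00111100)
Final: R3 = 60

60


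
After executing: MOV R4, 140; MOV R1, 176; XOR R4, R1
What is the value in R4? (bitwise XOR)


Register state trace:
  MOV R4, 140  → R4 = 140 (0b10001100)
  MOV R1, 176  → R1 = 176 (0b10110000)
  XOR R4, R1  → R4 = 140 XOR 176 = 60 (0b00111100)
Final: R4 = 60

60


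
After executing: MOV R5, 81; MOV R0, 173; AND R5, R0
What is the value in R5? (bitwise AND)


Register state trace:
  MOV R5, 81  → R5 = 81 (0b01010001)
  MOV R0, 173  → R0 = 173 (0b10101101)
  AND R5, R0  → R5 = 81 AND 173 = 1 (0b00000001)
Final: R5 = 1

1


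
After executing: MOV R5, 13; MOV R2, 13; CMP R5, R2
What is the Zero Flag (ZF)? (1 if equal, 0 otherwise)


Register state trace:
  MOV R5, 13  → R5 = 13
  MOV R2, 13  → R2 = 13
  CMP R5, R2  → computes 13 - 13 = 0
  Result is zero, so values are equal
ZF = 1

1


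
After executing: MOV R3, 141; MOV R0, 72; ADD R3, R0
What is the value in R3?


Register state trace:
  MOV R3, 141  → R3 = 141
  MOV R0, 72  → R0 = 72
  ADD R3, R0  → R3 = 141 + 72 = 213
Final: R3 = 213

213


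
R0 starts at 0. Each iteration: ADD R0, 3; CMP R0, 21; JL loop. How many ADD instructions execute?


Loop trace (R0 starts at 0, target 21, step 3):
  ADD #1: R0 = 0 + 3 = 3  → 3 < 21, loop
  ADD #2: R0 = 3 + 3 = 6  → 6 < 21, loop
  ADD #3: R0 = 6 + 3 = 9  → 9 < 21, loop
  ADD #4: R0 = 9 + 3 = 12  → 12 < 21, loop
  ADD #5: R0 = 12 + 3 = 15  → 15 < 21, loop
  ADD #6: R0 = 15 + 3 = 18  → 18 < 21, loop
  ADD #7: R0 = 18 + 3 = 21  → 21 >= 21, exit
Total ADD instructions: 7

7


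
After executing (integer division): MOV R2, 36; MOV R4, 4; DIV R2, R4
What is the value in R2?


Register state trace:
  MOV R2, 36  → R2 = 36
  MOV R4, 4  → R4 = 4
  DIV R2, R4  → R2 = 36 // 4 = 9
Final: R2 = 9

9


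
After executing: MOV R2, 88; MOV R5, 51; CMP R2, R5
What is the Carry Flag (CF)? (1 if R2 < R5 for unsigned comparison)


Register state trace:
  MOV R2, 88  → R2 = 88
  MOV R5, 51  → R5 = 51
  CMP R2, R5  → unsigned 88 - 51: no borrow
  88 >= 51, so CF = 0
CF = 0

0


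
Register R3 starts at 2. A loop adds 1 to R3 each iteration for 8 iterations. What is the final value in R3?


Starting value: R3 = 2
  Iter 1: R3 = 2 + 1 = 3
  Iter 2: R3 = 3 + 1 = 4
  Iter 3: R3 = 4 + 1 = 5
  Iter 4: R3 = 5 + 1 = 6
  Iter 5: R3 = 6 + 1 = 7
  Iter 6: R3 = 7 + 1 = 8
  Iter 7: R3 = 8 + 1 = 9
  Iter 8: R3 = 9 + 1 = 10
Final: R3 = 10

10


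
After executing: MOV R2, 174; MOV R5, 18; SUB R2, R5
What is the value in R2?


Register state trace:
  MOV R2, 174  → R2 = 174
  MOV R5, 18  → R5 = 18
  SUB R2, R5  → R2 = 174 - 18 = 156
Final: R2 = 156

156


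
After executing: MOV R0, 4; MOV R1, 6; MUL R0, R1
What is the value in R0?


Register state trace:
  MOV R0, 4  → R0 = 4
  MOV R1, 6  → R1 = 6
  MUL R0, R1  → R0 = 4 * 6 = 24
Final: R0 = 24

24


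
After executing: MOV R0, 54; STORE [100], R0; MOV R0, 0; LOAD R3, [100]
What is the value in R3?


Register and memory trace:
  MOV R0, 54  → R0 = 54
  STORE [100], R0  → mem[100] = 54
  MOV R0, 0  → R0 = 0
  LOAD R3, [100]  → R3 = mem[100] = 54
Final: R3 = 54

54


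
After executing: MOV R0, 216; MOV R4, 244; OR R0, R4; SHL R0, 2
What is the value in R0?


Register state trace:
  MOV R0, 216  → R0 = 216 (0b11011000)
  MOV R4, 244  → R4 = 244 (0b11110100)
  OR R0, R4  → R0 = 216 OR 244 = 252 (0b11111100)
  SHL R0, 2  → R0 = 252 << 2 = 1008
Final: R0 = 1008

1008


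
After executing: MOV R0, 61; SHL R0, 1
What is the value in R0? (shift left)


Register state trace:
  MOV R0, 61  → R0 = 61
  SHL R0, 1  → R0 = 61 << 1 = 61 * 2^1 = 122
Final: R0 = 122

122


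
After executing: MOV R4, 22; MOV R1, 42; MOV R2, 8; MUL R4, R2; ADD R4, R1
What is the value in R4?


Register state trace:
  MOV R4, 22  → R4 = 22
  MOV R1, 42  → R1 = 42
  MOV R2, 8  → R2 = 8
  MUL R4, R2  → R4 = 22 * 8 = 176
  ADD R4, R1  → R4 = 176 + 42 = 218
Final: R4 = 218

218


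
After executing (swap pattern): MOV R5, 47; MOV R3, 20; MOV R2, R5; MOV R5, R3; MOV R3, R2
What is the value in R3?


Register state trace (swap pattern):
  MOV R5, 47  → R5 = 47
  MOV R3, 20  → R3 = 20
  MOV R2, R5  → R2 = 47  (save R5)
  MOV R5, R3  → R5 = 20  (R5 gets R3's value)
  MOV R3, R2  → R3 = 47  (R3 gets saved value)
Final: R3 = 47

47


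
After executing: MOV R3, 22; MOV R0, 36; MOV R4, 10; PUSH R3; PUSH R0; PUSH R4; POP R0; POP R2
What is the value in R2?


Stack trace (top is rightmost):
  MOV R3, 22  → R3 = 22
  MOV R0, 36  → R0 = 36
  MOV R4, 10  → R4 = 10
  PUSH R3  → stack: [22]
  PUSH R0  → stack: [22, 36]
  PUSH R4  → stack: [22, 36, 10]
  POP R0  → R0 = 10, stack: [22, 36]
  POP R2  → R2 = 36, stack: [22]
Final: R2 = 36

36


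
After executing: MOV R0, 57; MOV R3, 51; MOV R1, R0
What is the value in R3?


Register state trace:
  MOV R0, 57  → R0 = 57
  MOV R3, 51  → R3 = 51
  MOV R1, R0  → R1 = 57
Final: R3 = 51

51
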